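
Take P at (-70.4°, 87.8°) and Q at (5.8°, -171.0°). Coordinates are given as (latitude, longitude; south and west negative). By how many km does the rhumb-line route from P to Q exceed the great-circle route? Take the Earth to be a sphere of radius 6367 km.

661 km

Great circle: cos σ = sin φ₁ sin φ₂ + cos φ₁ cos φ₂ cos Δλ,  σ = 1.7315 rad → d_gc = 11024.529 km
Rhumb line: Δψ = +1.8574, q = Δφ/Δψ = 0.7160, d_rh = R√(Δφ²+q²Δλ²) = 11685.033 km
Excess = 11685.033 − 11024.529 = 660.504 ≈ 661 km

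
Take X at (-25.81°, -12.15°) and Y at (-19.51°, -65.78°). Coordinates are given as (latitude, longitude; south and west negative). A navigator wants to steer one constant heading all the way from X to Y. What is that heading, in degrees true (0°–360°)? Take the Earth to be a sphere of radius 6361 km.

277.3°

Meridional parts: M(φ₁)=-0.4665, M(φ₂)=-0.3473 → ΔM = +0.1192;  Δλ = -0.9360 rad
tan C = Δλ / ΔM = -7.8502 → C = 277.26°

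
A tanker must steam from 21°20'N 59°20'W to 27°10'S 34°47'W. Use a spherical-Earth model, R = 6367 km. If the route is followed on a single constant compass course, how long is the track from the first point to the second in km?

Δψ = ln[tan(π/4+φ₂/2)/tan(π/4+φ₁/2)] = -0.8742;  Δφ = -0.8465 rad,  Δλ = +0.4285 rad
q = Δφ/Δψ = 0.9683
d = R·√(Δφ² + q²Δλ²) = 6367·0.94269 = 6002 km

6002 km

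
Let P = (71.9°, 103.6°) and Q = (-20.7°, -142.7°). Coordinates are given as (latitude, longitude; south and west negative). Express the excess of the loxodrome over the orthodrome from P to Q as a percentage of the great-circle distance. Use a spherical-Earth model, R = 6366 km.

Great circle: σ = 2.0407 rad → d_gc = Rσ = 12991.1 km
Rhumb: Δφ = -1.6162, Δλ = +1.9844, Δψ = -2.2065, q = Δφ/Δψ = 0.7325 → d_rh = R√(Δφ²+q²Δλ²) = 13837.4 km
Excess = (13837.4 − 12991.1) / 12991.1 = 846.3 / 12991.1 = 6.51% ≈ 6.5%

6.5%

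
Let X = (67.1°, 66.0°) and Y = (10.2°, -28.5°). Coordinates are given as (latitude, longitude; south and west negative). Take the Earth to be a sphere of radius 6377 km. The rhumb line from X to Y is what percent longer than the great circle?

6.0%

Great circle: σ = 1.4373 rad → d_gc = Rσ = 9165.8 km
Rhumb: Δφ = -0.9931, Δλ = -1.6493, Δψ = -1.4178, q = Δφ/Δψ = 0.7004 → d_rh = R√(Δφ²+q²Δλ²) = 9714.9 km
Excess = (9714.9 − 9165.8) / 9165.8 = 549.1 / 9165.8 = 5.99% ≈ 6.0%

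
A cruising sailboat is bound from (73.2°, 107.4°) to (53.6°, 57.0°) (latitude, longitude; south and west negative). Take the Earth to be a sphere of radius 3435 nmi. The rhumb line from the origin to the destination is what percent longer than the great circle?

2.6%

Great circle: σ = 0.4952 rad → d_gc = Rσ = 1701.0 nmi
Rhumb: Δφ = -0.3421, Δλ = -0.8796, Δψ = -0.8004, q = Δφ/Δψ = 0.4274 → d_rh = R√(Δφ²+q²Δλ²) = 1745.9 nmi
Excess = (1745.9 − 1701.0) / 1701.0 = 44.9 / 1701.0 = 2.64% ≈ 2.6%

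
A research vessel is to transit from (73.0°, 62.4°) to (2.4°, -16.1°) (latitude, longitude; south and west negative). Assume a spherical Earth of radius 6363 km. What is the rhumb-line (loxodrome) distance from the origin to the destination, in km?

Rhumb course C = atan2(Δλ, Δψ) with Δψ = ln[tan(π/4+φ₂/2)/tan(π/4+φ₁/2)] = -1.8589, Δλ = -1.3701 → C = 216.39°
d = R·|Δφ| / |cos C| = 6363·1.23220 / 0.80498 = 9740 km

9740 km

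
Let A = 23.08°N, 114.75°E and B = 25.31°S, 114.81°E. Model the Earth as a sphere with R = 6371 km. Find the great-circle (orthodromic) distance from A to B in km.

5381 km

Haversine: a = sin²(Δφ/2)+cos φ₁ cos φ₂ sin²(Δλ/2) = 0.16797;  σ = 2·atan2(√a,√(1−a))
σ = 48.390° → d = Rσ = 6371·0.84457 = 5381 km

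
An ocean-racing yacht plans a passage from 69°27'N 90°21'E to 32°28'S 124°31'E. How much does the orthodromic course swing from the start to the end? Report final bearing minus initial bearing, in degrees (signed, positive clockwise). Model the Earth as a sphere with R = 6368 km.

At departure: θ₁ = atan2(sin Δλ cos φ₂, cos φ₁ sin φ₂ − sin φ₁ cos φ₂ cos Δλ) = 150.63°
At arrival: θ₂ = atan2(sin Δλ cos φ₁, −cos φ₂ sin φ₁ + sin φ₂ cos φ₁ cos Δλ) = 168.23°
Δθ = θ₂ − θ₁ = +17.6°

+17.6°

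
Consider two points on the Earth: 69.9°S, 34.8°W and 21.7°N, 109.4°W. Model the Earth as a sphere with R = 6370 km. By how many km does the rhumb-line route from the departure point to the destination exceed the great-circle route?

Great circle: cos σ = sin φ₁ sin φ₂ + cos φ₁ cos φ₂ cos Δλ,  σ = 1.8363 rad → d_gc = 11697.5 km
Rhumb line: Δψ = +2.1185, q = Δφ/Δψ = 0.7547, d_rh = R√(Δφ²+q²Δλ²) = 11953.5 km
Excess = 11953.5 − 11697.5 = 256.0 ≈ 256 km

256 km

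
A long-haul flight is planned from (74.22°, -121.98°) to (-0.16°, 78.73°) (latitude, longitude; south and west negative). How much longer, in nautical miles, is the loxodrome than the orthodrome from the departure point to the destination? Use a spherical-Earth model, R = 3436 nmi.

Great circle: cos σ = sin φ₁ sin φ₂ + cos φ₁ cos φ₂ cos Δλ,  σ = 1.8308 rad → d_gc = 6290.5 nmi
Rhumb line: Δψ = -1.9791, q = Δφ/Δψ = 0.6560, d_rh = R√(Δφ²+q²Δλ²) = 7691.5 nmi
Excess = 7691.5 − 6290.5 = 1401.0 ≈ 1401 nmi

1401 nmi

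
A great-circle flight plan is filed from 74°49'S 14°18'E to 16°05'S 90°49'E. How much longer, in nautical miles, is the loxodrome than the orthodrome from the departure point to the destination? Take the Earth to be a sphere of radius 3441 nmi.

Great circle: cos σ = sin φ₁ sin φ₂ + cos φ₁ cos φ₂ cos Δλ,  σ = 1.2387 rad → d_gc = 4262.3 nmi
Rhumb line: Δψ = +1.7308, q = Δφ/Δψ = 0.5923, d_rh = R√(Δφ²+q²Δλ²) = 4455.2 nmi
Excess = 4455.2 − 4262.3 = 192.9 ≈ 193 nmi

193 nmi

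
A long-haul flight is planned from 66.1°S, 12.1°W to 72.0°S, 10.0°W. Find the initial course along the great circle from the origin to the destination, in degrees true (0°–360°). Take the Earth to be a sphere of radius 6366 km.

173.7°

θ = atan2( sin Δλ·cos φ₂ ,  cos φ₁ sin φ₂ − sin φ₁ cos φ₂ cos Δλ )
  = atan2(+0.0113, -0.1030) = 173.73°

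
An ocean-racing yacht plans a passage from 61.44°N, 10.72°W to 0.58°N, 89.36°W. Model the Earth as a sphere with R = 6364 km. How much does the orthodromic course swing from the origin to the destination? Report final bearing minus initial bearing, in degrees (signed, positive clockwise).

Initial bearing θ₁ = atan2(sin Δλ cos φ₂, cos φ₁ sin φ₂ − sin φ₁ cos φ₂ cos Δλ) = 260.27°
Final bearing θ₂ = (initial bearing from the destination back to the start) + 180° = 208.11°
Δθ = θ₂ − θ₁ = -52.2°

-52.2°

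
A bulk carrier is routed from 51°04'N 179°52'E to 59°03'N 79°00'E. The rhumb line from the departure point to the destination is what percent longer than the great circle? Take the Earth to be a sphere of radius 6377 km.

10.2%

Great circle: σ = 0.9195 rad → d_gc = Rσ = 5863.9 km
Rhumb: Δφ = +0.1393, Δλ = -1.7605, Δψ = +0.2443, q = Δφ/Δψ = 0.5704 → d_rh = R√(Δφ²+q²Δλ²) = 6464.6 km
Excess = (6464.6 − 5863.9) / 5863.9 = 600.7 / 5863.9 = 10.24% ≈ 10.2%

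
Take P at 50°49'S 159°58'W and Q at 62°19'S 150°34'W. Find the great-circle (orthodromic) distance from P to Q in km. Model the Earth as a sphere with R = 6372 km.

1399 km

cos σ = sin φ₁ sin φ₂ + cos φ₁ cos φ₂ cos Δλ
      = sin(-50.82°)sin(-62.32°) + cos(-50.82°)cos(-62.32°)cos(9.40°) = 0.9760
σ = 12.583° → d = Rσ = 6372·0.21961 = 1399 km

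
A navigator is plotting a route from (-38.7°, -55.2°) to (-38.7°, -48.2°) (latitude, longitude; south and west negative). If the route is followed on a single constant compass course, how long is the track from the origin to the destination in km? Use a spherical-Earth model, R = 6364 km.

Δψ = ln[tan(π/4+φ₂/2)/tan(π/4+φ₁/2)] = +0.0000;  Δφ = +0.0000 rad,  Δλ = +0.1222 rad
Δψ ≈ 0 so q = cos φ₁ = 0.7804
d = R·√(Δφ² + q²Δλ²) = 6364·0.09535 = 607 km

607 km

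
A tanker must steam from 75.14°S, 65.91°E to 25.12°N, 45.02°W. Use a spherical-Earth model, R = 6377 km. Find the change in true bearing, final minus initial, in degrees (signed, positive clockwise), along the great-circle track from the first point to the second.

+87.6°

Initial bearing θ₁ = atan2(sin Δλ cos φ₂, cos φ₁ sin φ₂ − sin φ₁ cos φ₂ cos Δλ) = 256.45°
Final bearing θ₂ = (initial bearing from the destination back to the start) + 180° = 344.02°
Δθ = θ₂ − θ₁ = +87.6°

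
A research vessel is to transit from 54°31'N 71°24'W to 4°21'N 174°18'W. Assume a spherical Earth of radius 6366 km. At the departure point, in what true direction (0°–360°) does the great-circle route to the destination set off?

N = sin Δλ·cos φ₂ = -0.9720;  D = cos φ₁ sin φ₂ − sin φ₁ cos φ₂ cos Δλ = +0.2253
initial course = atan2(N, D) = 283.05°

283.1°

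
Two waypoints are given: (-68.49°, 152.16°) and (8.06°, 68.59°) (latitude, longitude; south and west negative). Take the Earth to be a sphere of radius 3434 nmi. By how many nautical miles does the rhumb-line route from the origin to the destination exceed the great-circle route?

200 nmi

Great circle: cos σ = sin φ₁ sin φ₂ + cos φ₁ cos φ₂ cos Δλ,  σ = 1.6607 rad → d_gc = 5702.86 nmi
Rhumb line: Δψ = +1.8022, q = Δφ/Δψ = 0.7414, d_rh = R√(Δφ²+q²Δλ²) = 5902.39 nmi
Excess = 5902.39 − 5702.86 = 199.53 ≈ 200 nmi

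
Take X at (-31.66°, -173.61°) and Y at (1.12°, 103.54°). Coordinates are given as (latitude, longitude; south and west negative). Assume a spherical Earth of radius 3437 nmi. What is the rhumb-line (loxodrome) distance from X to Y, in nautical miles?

Δψ = ln[tan(π/4+φ₂/2)/tan(π/4+φ₁/2)] = +0.6026;  Δφ = +0.5721 rad,  Δλ = -1.4460 rad
q = Δφ/Δψ = 0.9494
d = R·√(Δφ² + q²Δλ²) = 3437·1.48731 = 5112 nmi

5112 nmi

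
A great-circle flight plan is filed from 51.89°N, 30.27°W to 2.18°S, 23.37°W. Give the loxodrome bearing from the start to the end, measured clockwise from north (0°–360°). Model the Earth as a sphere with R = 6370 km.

Meridional parts: M(φ₁)=+1.0630, M(φ₂)=-0.0381 → ΔM = -1.1011;  Δλ = +0.1204 rad
tan C = Δλ / ΔM = -0.1094 → C = 173.76°

173.8°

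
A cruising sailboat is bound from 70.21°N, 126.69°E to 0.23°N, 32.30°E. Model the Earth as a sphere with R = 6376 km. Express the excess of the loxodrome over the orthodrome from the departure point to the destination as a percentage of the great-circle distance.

Great circle: σ = 1.5929 rad → d_gc = Rσ = 10156.6 km
Rhumb: Δφ = -1.2214, Δλ = -1.6474, Δψ = -1.7422, q = Δφ/Δψ = 0.7011 → d_rh = R√(Δφ²+q²Δλ²) = 10717.9 km
Excess = (10717.9 − 10156.6) / 10156.6 = 561.3 / 10156.6 = 5.53% ≈ 5.5%

5.5%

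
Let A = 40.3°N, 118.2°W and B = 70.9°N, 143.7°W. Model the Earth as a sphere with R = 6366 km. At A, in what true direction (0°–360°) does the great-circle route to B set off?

345.1°

N = sin Δλ·cos φ₂ = -0.1409;  D = cos φ₁ sin φ₂ − sin φ₁ cos φ₂ cos Δλ = +0.5297
initial course = atan2(N, D) = 345.11°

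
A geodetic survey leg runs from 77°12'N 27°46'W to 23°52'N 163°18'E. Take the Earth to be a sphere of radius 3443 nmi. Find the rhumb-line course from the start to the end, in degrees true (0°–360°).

Meridional parts: M(φ₁)=+2.1878, M(φ₂)=+0.4291 → ΔM = -1.7586;  Δλ = -2.9484 rad
tan C = Δλ / ΔM = +1.6766 → C = 239.19°

239.2°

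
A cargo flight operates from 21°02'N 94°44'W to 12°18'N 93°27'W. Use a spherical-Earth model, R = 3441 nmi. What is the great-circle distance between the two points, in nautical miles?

530 nmi

Haversine: a = sin²(Δφ/2)+cos φ₁ cos φ₂ sin²(Δλ/2) = 0.00591;  σ = 2·atan2(√a,√(1−a))
σ = 8.819° → d = Rσ = 3441·0.15392 = 530 nmi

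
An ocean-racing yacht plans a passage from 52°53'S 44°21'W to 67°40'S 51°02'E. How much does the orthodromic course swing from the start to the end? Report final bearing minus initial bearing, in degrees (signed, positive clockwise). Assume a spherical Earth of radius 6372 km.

Initial bearing θ₁ = atan2(sin Δλ cos φ₂, cos φ₁ sin φ₂ − sin φ₁ cos φ₂ cos Δλ) = 147.18°
Final bearing θ₂ = (initial bearing from the destination back to the start) + 180° = 59.39°
Δθ = θ₂ − θ₁ = -87.8°

-87.8°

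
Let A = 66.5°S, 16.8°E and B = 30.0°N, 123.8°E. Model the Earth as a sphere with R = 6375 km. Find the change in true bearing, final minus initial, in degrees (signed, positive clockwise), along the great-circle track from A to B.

-64.9°

At departure: θ₁ = atan2(sin Δλ cos φ₂, cos φ₁ sin φ₂ − sin φ₁ cos φ₂ cos Δλ) = 92.27°
At arrival: θ₂ = atan2(sin Δλ cos φ₁, −cos φ₂ sin φ₁ + sin φ₂ cos φ₁ cos Δλ) = 27.39°
Δθ = θ₂ − θ₁ = -64.9°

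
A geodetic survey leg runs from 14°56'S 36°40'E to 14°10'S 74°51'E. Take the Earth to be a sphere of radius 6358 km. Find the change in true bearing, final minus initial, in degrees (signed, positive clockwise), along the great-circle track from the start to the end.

At departure: θ₁ = atan2(sin Δλ cos φ₂, cos φ₁ sin φ₂ − sin φ₁ cos φ₂ cos Δλ) = 93.83°
At arrival: θ₂ = atan2(sin Δλ cos φ₁, −cos φ₂ sin φ₁ + sin φ₂ cos φ₁ cos Δλ) = 83.89°
Δθ = θ₂ − θ₁ = -9.9°

-9.9°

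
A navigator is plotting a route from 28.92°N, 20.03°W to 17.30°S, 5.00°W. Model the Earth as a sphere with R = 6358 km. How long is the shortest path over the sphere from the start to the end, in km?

5376 km

cos σ = sin φ₁ sin φ₂ + cos φ₁ cos φ₂ cos Δλ
      = sin(28.92°)sin(-17.30°) + cos(28.92°)cos(-17.30°)cos(15.03°) = 0.6633
σ = 48.448° → d = Rσ = 6358·0.84557 = 5376 km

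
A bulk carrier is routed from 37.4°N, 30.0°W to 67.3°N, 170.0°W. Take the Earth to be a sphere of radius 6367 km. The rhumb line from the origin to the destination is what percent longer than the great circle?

21.7%

Great circle: σ = 1.2393 rad → d_gc = Rσ = 7890.5 km
Rhumb: Δφ = +0.5219, Δλ = -2.4435, Δψ = +0.9011, q = Δφ/Δψ = 0.5792 → d_rh = R√(Δφ²+q²Δλ²) = 9603.4 km
Excess = (9603.4 − 7890.5) / 7890.5 = 1712.9 / 7890.5 = 21.71% ≈ 21.7%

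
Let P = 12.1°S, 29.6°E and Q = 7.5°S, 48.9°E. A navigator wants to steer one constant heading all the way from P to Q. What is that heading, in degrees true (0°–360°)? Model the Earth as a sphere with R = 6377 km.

Δψ = ln[tan(π/4+φ₂/2)/tan(π/4+φ₁/2)] = +0.0815
Δλ = +0.3368 rad (taken the short way round)
course = atan2(Δλ, Δψ) = 76.40°

76.4°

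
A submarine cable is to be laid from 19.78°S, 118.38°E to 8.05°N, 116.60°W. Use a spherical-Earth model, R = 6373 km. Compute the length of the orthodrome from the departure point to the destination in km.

13970 km

Haversine: a = sin²(Δφ/2)+cos φ₁ cos φ₂ sin²(Δλ/2) = 0.79104;  σ = 2·atan2(√a,√(1−a))
σ = 125.596° → d = Rσ = 6373·2.19207 = 13970 km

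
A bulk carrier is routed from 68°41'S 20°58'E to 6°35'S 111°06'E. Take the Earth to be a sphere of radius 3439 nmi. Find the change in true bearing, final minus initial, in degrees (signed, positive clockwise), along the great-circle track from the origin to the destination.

-71.1°

At departure: θ₁ = atan2(sin Δλ cos φ₂, cos φ₁ sin φ₂ − sin φ₁ cos φ₂ cos Δλ) = 92.53°
At arrival: θ₂ = atan2(sin Δλ cos φ₁, −cos φ₂ sin φ₁ + sin φ₂ cos φ₁ cos Δλ) = 21.44°
Δθ = θ₂ − θ₁ = -71.1°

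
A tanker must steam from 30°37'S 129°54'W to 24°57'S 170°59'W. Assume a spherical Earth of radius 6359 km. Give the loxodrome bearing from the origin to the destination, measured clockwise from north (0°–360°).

Δψ = ln[tan(π/4+φ₂/2)/tan(π/4+φ₁/2)] = +0.1119
Δλ = -0.7170 rad (taken the short way round)
course = atan2(Δλ, Δψ) = 278.87°

278.9°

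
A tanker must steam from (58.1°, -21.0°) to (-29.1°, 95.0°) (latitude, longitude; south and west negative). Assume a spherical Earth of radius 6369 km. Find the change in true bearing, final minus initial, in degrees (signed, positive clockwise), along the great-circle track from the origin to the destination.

At departure: θ₁ = atan2(sin Δλ cos φ₂, cos φ₁ sin φ₂ − sin φ₁ cos φ₂ cos Δλ) = 85.04°
At arrival: θ₂ = atan2(sin Δλ cos φ₁, −cos φ₂ sin φ₁ + sin φ₂ cos φ₁ cos Δλ) = 142.95°
Δθ = θ₂ − θ₁ = +57.9°

+57.9°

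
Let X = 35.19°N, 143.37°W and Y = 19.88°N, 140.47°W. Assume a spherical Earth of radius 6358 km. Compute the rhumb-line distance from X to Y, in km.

Rhumb course C = atan2(Δλ, Δψ) with Δψ = ln[tan(π/4+φ₂/2)/tan(π/4+φ₁/2)] = -0.3027, Δλ = +0.0506 → C = 170.51°
d = R·|Δφ| / |cos C| = 6358·0.26721 / 0.98631 = 1723 km

1723 km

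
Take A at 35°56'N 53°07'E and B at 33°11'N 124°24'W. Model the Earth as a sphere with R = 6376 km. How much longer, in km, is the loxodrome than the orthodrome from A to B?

3934 km

Great circle: cos σ = sin φ₁ sin φ₂ + cos φ₁ cos φ₂ cos Δλ,  σ = 1.9346 rad → d_gc = 12335.0 km
Rhumb line: Δψ = -0.0583, q = Δφ/Δψ = 0.8234, d_rh = R√(Δφ²+q²Δλ²) = 16268.6 km
Excess = 16268.6 − 12335.0 = 3933.6 ≈ 3934 km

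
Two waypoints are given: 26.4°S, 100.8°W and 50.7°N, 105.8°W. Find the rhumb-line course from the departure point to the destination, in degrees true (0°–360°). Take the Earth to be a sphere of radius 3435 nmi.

356.7°

Meridional parts: M(φ₁)=-0.4780, M(φ₂)=+1.0298 → ΔM = +1.5078;  Δλ = -0.0873 rad
tan C = Δλ / ΔM = -0.0579 → C = 356.69°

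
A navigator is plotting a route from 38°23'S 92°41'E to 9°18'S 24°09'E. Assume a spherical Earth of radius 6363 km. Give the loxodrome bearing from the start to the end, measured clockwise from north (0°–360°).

Δψ = ln[tan(π/4+φ₂/2)/tan(π/4+φ₁/2)] = +0.5635
Δλ = -1.1961 rad (taken the short way round)
course = atan2(Δλ, Δψ) = 295.22°

295.2°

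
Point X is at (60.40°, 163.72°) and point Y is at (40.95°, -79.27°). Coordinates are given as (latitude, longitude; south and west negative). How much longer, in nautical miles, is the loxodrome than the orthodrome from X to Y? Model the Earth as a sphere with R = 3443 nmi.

533 nmi

Great circle: cos σ = sin φ₁ sin φ₂ + cos φ₁ cos φ₂ cos Δλ,  σ = 1.1588 rad → d_gc = 3989.7 nmi
Rhumb line: Δψ = -0.5463, q = Δφ/Δψ = 0.6214, d_rh = R√(Δφ²+q²Δλ²) = 4522.8 nmi
Excess = 4522.8 − 3989.7 = 533.1 ≈ 533 nmi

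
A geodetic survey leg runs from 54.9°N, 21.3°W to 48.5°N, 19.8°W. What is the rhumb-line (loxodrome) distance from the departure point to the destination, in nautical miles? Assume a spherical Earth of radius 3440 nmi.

Δψ = ln[tan(π/4+φ₂/2)/tan(π/4+φ₁/2)] = -0.1806;  Δφ = -0.1117 rad,  Δλ = +0.0262 rad
q = Δφ/Δψ = 0.6184
d = R·√(Δφ² + q²Δλ²) = 3440·0.11287 = 388 nmi

388 nmi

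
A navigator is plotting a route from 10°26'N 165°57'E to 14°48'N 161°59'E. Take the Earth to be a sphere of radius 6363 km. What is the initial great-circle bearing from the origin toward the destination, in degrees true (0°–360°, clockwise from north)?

318.9°

θ = atan2( sin Δλ·cos φ₂ ,  cos φ₁ sin φ₂ − sin φ₁ cos φ₂ cos Δλ )
  = atan2(-0.0669, +0.0766) = 318.86°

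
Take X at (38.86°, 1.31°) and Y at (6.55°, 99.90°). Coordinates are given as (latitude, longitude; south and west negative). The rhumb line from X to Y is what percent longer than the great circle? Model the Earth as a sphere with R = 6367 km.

2.6%

Great circle: σ = 1.6148 rad → d_gc = Rσ = 10281.4 km
Rhumb: Δφ = -0.5639, Δλ = +1.7207, Δψ = -0.6226, q = Δφ/Δψ = 0.9058 → d_rh = R√(Δφ²+q²Δλ²) = 10553.1 km
Excess = (10553.1 − 10281.4) / 10281.4 = 271.7 / 10281.4 = 2.64% ≈ 2.6%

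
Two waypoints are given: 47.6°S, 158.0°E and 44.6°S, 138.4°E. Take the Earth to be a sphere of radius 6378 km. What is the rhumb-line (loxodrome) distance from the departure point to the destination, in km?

Δψ = ln[tan(π/4+φ₂/2)/tan(π/4+φ₁/2)] = +0.0755;  Δφ = +0.0524 rad,  Δλ = -0.3421 rad
q = Δφ/Δψ = 0.6932
d = R·√(Δφ² + q²Δλ²) = 6378·0.24283 = 1549 km

1549 km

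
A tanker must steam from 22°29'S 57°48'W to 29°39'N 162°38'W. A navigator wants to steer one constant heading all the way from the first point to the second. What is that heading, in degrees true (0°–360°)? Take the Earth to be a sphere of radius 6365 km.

Δψ = ln[tan(π/4+φ₂/2)/tan(π/4+φ₁/2)] = +0.9451
Δλ = -1.8297 rad (taken the short way round)
course = atan2(Δλ, Δψ) = 297.32°

297.3°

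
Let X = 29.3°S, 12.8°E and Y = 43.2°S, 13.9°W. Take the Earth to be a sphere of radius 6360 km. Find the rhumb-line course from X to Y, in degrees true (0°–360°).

237.0°

Δψ = ln[tan(π/4+φ₂/2)/tan(π/4+φ₁/2)] = -0.3024
Δλ = -0.4660 rad (taken the short way round)
course = atan2(Δλ, Δψ) = 237.02°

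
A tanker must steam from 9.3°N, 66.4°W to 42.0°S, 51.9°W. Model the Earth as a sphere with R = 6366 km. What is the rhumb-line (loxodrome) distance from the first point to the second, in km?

5890 km

Rhumb course C = atan2(Δλ, Δψ) with Δψ = ln[tan(π/4+φ₂/2)/tan(π/4+φ₁/2)] = -0.9722, Δλ = +0.2531 → C = 165.41°
d = R·|Δφ| / |cos C| = 6366·0.89535 / 0.96775 = 5890 km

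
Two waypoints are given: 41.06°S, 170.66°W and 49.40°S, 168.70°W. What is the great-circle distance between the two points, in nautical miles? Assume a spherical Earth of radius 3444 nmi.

508 nmi

cos σ = sin φ₁ sin φ₂ + cos φ₁ cos φ₂ cos Δλ
      = sin(-41.06°)sin(-49.40°) + cos(-41.06°)cos(-49.40°)cos(1.96°) = 0.9891
σ = 8.453° → d = Rσ = 3444·0.14753 = 508 nmi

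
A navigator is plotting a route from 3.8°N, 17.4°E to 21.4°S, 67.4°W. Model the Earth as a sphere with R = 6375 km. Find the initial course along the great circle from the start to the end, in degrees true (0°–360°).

248.3°

θ = atan2( sin Δλ·cos φ₂ ,  cos φ₁ sin φ₂ − sin φ₁ cos φ₂ cos Δλ )
  = atan2(-0.9272, -0.3697) = 248.26°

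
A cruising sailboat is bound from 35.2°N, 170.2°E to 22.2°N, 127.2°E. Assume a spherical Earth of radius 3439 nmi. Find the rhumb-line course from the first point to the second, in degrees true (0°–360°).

250.9°

Meridional parts: M(φ₁)=+0.6571, M(φ₂)=+0.3975 → ΔM = -0.2596;  Δλ = -0.7505 rad
tan C = Δλ / ΔM = +2.8913 → C = 250.92°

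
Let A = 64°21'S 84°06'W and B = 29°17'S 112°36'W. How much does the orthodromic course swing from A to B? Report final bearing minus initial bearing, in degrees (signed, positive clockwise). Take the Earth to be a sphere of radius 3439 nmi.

At departure: θ₁ = atan2(sin Δλ cos φ₂, cos φ₁ sin φ₂ − sin φ₁ cos φ₂ cos Δλ) = 319.03°
At arrival: θ₂ = atan2(sin Δλ cos φ₁, −cos φ₂ sin φ₁ + sin φ₂ cos φ₁ cos Δλ) = 341.01°
Δθ = θ₂ − θ₁ = +22.0°

+22.0°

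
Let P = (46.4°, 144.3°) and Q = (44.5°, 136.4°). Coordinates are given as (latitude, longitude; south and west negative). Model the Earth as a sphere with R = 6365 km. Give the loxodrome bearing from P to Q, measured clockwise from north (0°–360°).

251.1°

Δψ = ln[tan(π/4+φ₂/2)/tan(π/4+φ₁/2)] = -0.0473
Δλ = -0.1379 rad (taken the short way round)
course = atan2(Δλ, Δψ) = 251.07°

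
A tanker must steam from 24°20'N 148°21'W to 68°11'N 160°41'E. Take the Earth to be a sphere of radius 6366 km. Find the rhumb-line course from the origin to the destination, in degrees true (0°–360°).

Meridional parts: M(φ₁)=+0.4381, M(φ₂)=+1.6465 → ΔM = +1.2084;  Δλ = -0.8895 rad
tan C = Δλ / ΔM = -0.7361 → C = 323.64°

323.6°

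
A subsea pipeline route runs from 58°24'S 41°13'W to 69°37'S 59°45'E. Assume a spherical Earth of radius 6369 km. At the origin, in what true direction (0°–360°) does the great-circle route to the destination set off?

θ = atan2( sin Δλ·cos φ₂ ,  cos φ₁ sin φ₂ − sin φ₁ cos φ₂ cos Δλ )
  = atan2(+0.3419, -0.5476) = 148.02°

148.0°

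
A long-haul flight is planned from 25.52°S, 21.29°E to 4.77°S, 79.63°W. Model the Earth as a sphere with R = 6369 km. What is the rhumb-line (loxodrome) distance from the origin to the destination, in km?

Rhumb course C = atan2(Δλ, Δψ) with Δψ = ln[tan(π/4+φ₂/2)/tan(π/4+φ₁/2)] = +0.3776, Δλ = -1.7614 → C = 282.10°
d = R·|Δφ| / |cos C| = 6369·0.36216 / 0.20959 = 11005 km

11005 km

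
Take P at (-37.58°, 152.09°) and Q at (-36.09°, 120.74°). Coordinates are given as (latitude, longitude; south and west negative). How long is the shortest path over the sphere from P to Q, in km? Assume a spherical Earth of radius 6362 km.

Haversine: a = sin²(Δφ/2)+cos φ₁ cos φ₂ sin²(Δλ/2) = 0.04692;  σ = 2·atan2(√a,√(1−a))
σ = 25.019° → d = Rσ = 6362·0.43667 = 2778 km

2778 km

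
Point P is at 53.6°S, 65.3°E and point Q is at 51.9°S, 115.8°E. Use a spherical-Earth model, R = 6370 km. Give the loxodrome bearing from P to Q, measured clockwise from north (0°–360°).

Meridional parts: M(φ₁)=-1.1124, M(φ₂)=-1.0633 → ΔM = +0.0490;  Δλ = +0.8814 rad
tan C = Δλ / ΔM = +17.9779 → C = 86.82°

86.8°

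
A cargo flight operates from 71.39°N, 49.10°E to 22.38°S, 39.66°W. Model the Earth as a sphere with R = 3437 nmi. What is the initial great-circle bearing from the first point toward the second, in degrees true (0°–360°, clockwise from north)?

N = sin Δλ·cos φ₂ = -0.9245;  D = cos φ₁ sin φ₂ − sin φ₁ cos φ₂ cos Δλ = -0.1405
initial course = atan2(N, D) = 261.36°

261.4°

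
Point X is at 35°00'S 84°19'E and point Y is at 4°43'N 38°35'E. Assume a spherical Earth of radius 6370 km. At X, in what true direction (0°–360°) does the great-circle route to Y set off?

N = sin Δλ·cos φ₂ = -0.7137;  D = cos φ₁ sin φ₂ − sin φ₁ cos φ₂ cos Δλ = +0.4664
initial course = atan2(N, D) = 303.16°

303.2°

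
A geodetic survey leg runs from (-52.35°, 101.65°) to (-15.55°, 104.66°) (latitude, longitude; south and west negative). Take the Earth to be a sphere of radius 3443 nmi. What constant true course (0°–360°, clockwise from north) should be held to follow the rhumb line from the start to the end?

Meridional parts: M(φ₁)=-1.0761, M(φ₂)=-0.2748 → ΔM = +0.8013;  Δλ = +0.0525 rad
tan C = Δλ / ΔM = +0.0656 → C = 3.75°

3.8°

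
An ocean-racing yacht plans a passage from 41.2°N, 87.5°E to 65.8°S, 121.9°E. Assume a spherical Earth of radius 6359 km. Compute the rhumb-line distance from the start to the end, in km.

Δψ = ln[tan(π/4+φ₂/2)/tan(π/4+φ₁/2)] = -2.3305;  Δφ = -1.8675 rad,  Δλ = +0.6004 rad
q = Δφ/Δψ = 0.8013
d = R·√(Δφ² + q²Δλ²) = 6359·1.92848 = 12263 km

12263 km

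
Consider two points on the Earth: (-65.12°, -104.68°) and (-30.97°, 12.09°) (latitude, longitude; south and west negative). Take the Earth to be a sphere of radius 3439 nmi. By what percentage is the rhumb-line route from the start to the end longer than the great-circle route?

Great circle: σ = 1.2615 rad → d_gc = Rσ = 4338.4 nmi
Rhumb: Δφ = +0.5960, Δλ = +2.0380, Δψ = +0.9425, q = Δφ/Δψ = 0.6324 → d_rh = R√(Δφ²+q²Δλ²) = 4883.4 nmi
Excess = (4883.4 − 4338.4) / 4338.4 = 545.0 / 4338.4 = 12.56% ≈ 12.6%

12.6%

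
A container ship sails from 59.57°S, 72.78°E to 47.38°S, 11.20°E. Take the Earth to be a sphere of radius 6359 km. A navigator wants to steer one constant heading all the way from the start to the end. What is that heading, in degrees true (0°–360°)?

288.5°

Meridional parts: M(φ₁)=-1.3020, M(φ₂)=-0.9414 → ΔM = +0.3607;  Δλ = -1.0748 rad
tan C = Δλ / ΔM = -2.9801 → C = 288.55°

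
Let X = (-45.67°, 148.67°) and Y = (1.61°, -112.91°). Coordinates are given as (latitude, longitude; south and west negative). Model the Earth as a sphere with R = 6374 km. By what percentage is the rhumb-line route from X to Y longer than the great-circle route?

2.7%

Great circle: σ = 1.6935 rad → d_gc = Rσ = 10794.3 km
Rhumb: Δφ = +0.8252, Δλ = +1.7178, Δψ = +0.9261, q = Δφ/Δψ = 0.8910 → d_rh = R√(Δφ²+q²Δλ²) = 11083.4 km
Excess = (11083.4 − 10794.3) / 10794.3 = 289.1 / 10794.3 = 2.68% ≈ 2.7%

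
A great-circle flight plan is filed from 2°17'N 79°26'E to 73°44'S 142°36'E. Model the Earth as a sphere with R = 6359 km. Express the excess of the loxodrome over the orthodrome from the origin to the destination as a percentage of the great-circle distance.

2.4%

Great circle: σ = 1.4826 rad → d_gc = Rσ = 9427.8 km
Rhumb: Δφ = -1.3267, Δλ = +1.1025, Δψ = -1.9854, q = Δφ/Δψ = 0.6683 → d_rh = R√(Δφ²+q²Δλ²) = 9650.2 km
Excess = (9650.2 − 9427.8) / 9427.8 = 222.4 / 9427.8 = 2.36% ≈ 2.4%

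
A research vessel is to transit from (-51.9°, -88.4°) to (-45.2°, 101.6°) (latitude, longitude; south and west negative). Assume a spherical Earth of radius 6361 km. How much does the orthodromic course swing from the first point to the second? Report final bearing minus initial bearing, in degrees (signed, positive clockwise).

+166.7°

Initial bearing θ₁ = atan2(sin Δλ cos φ₂, cos φ₁ sin φ₂ − sin φ₁ cos φ₂ cos Δλ) = 187.09°
Final bearing θ₂ = (initial bearing from the destination back to the start) + 180° = 353.80°
Δθ = θ₂ − θ₁ = +166.7°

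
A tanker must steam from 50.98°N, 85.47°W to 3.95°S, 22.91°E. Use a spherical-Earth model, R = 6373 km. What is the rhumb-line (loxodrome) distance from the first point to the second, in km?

12100 km

Δψ = ln[tan(π/4+φ₂/2)/tan(π/4+φ₁/2)] = -1.1066;  Δφ = -0.9587 rad,  Δλ = +1.8916 rad
q = Δφ/Δψ = 0.8664
d = R·√(Δφ² + q²Δλ²) = 6373·1.89866 = 12100 km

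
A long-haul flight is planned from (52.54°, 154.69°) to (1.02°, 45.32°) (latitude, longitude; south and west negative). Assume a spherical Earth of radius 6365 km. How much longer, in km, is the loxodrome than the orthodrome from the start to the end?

558 km

Great circle: cos σ = sin φ₁ sin φ₂ + cos φ₁ cos φ₂ cos Δλ,  σ = 1.7595 rad → d_gc = 11199.1 km
Rhumb line: Δψ = -1.0638, q = Δφ/Δψ = 0.8453, d_rh = R√(Δφ²+q²Δλ²) = 11757.4 km
Excess = 11757.4 − 11199.1 = 558.3 ≈ 558 km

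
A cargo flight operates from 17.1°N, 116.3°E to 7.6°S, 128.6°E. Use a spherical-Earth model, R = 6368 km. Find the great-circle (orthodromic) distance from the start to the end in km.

cos σ = sin φ₁ sin φ₂ + cos φ₁ cos φ₂ cos Δλ
      = sin(17.10°)sin(-7.60°) + cos(17.10°)cos(-7.60°)cos(12.30°) = 0.8868
σ = 27.531° → d = Rσ = 6368·0.48051 = 3060 km

3060 km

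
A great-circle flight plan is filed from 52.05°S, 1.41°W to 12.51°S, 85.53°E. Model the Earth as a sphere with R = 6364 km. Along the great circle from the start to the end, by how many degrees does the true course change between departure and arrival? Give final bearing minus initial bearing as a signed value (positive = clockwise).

-56.6°

Initial bearing θ₁ = atan2(sin Δλ cos φ₂, cos φ₁ sin φ₂ − sin φ₁ cos φ₂ cos Δλ) = 95.40°
Final bearing θ₂ = (initial bearing from the destination back to the start) + 180° = 38.84°
Δθ = θ₂ − θ₁ = -56.6°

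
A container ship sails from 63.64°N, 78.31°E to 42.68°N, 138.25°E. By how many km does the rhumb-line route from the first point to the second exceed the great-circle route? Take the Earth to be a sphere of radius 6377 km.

137 km

Great circle: cos σ = sin φ₁ sin φ₂ + cos φ₁ cos φ₂ cos Δλ,  σ = 0.6905 rad → d_gc = 4403.40 km
Rhumb line: Δψ = -0.6264, q = Δφ/Δψ = 0.5840, d_rh = R√(Δφ²+q²Δλ²) = 4540.87 km
Excess = 4540.87 − 4403.40 = 137.47 ≈ 137 km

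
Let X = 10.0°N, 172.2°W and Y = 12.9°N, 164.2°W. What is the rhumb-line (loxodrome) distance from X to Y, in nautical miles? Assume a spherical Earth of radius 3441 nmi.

Rhumb course C = atan2(Δλ, Δψ) with Δψ = ln[tan(π/4+φ₂/2)/tan(π/4+φ₁/2)] = +0.0516, Δλ = +0.1396 → C = 69.70°
d = R·|Δφ| / |cos C| = 3441·0.05061 / 0.34693 = 502 nmi

502 nmi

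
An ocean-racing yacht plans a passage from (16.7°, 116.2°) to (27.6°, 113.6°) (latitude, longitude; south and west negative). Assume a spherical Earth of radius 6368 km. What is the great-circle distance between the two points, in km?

1241 km

cos σ = sin φ₁ sin φ₂ + cos φ₁ cos φ₂ cos Δλ
      = sin(16.70°)sin(27.60°) + cos(16.70°)cos(27.60°)cos(-2.60°) = 0.9811
σ = 11.162° → d = Rσ = 6368·0.19481 = 1241 km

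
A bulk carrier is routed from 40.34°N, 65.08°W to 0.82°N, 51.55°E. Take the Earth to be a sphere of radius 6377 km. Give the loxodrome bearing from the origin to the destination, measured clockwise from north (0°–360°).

Meridional parts: M(φ₁)=+0.7707, M(φ₂)=+0.0143 → ΔM = -0.7564;  Δλ = +2.0356 rad
tan C = Δλ / ΔM = -2.6913 → C = 110.38°

110.4°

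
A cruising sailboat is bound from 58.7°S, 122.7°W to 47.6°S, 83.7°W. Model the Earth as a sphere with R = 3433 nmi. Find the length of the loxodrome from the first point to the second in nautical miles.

1542 nmi

Δψ = ln[tan(π/4+φ₂/2)/tan(π/4+φ₁/2)] = +0.3254;  Δφ = +0.1937 rad,  Δλ = +0.6807 rad
q = Δφ/Δψ = 0.5954
d = R·√(Δφ² + q²Δλ²) = 3433·0.44921 = 1542 nmi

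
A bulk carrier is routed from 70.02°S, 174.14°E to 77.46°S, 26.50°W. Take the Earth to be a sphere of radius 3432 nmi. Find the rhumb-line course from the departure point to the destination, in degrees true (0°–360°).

99.6°

Δψ = ln[tan(π/4+φ₂/2)/tan(π/4+φ₁/2)] = -0.4720
Δλ = +2.7814 rad (taken the short way round)
course = atan2(Δλ, Δψ) = 99.63°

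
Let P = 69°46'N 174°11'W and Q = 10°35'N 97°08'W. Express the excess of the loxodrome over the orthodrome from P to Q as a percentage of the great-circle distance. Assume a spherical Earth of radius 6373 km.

Great circle: σ = 1.3196 rad → d_gc = Rσ = 8410.1 km
Rhumb: Δφ = -1.0329, Δλ = +1.3448, Δψ = -1.5378, q = Δφ/Δψ = 0.6717 → d_rh = R√(Δφ²+q²Δλ²) = 8745.0 km
Excess = (8745.0 − 8410.1) / 8410.1 = 334.9 / 8410.1 = 3.98% ≈ 4.0%

4.0%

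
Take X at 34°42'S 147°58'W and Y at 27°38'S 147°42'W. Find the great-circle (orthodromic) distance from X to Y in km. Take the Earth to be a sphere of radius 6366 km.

cos σ = sin φ₁ sin φ₂ + cos φ₁ cos φ₂ cos Δλ
      = sin(-34.70°)sin(-27.63°) + cos(-34.70°)cos(-27.63°)cos(0.27°) = 0.9924
σ = 7.070° → d = Rσ = 6366·0.12340 = 786 km

786 km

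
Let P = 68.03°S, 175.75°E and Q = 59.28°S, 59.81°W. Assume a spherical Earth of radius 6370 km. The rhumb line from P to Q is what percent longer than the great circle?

Great circle: σ = 0.8105 rad → d_gc = Rσ = 5162.7 km
Rhumb: Δφ = +0.1527, Δλ = +2.1719, Δψ = +0.3472, q = Δφ/Δψ = 0.4398 → d_rh = R√(Δφ²+q²Δλ²) = 6161.8 km
Excess = (6161.8 − 5162.7) / 5162.7 = 999.1 / 5162.7 = 19.352% ≈ 19.4%

19.4%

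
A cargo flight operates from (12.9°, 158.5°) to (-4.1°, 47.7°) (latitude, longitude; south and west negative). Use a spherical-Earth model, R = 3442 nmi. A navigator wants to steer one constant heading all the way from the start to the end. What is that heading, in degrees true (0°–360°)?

261.2°

Δψ = ln[tan(π/4+φ₂/2)/tan(π/4+φ₁/2)] = -0.2987
Δλ = -1.9338 rad (taken the short way round)
course = atan2(Δλ, Δψ) = 261.22°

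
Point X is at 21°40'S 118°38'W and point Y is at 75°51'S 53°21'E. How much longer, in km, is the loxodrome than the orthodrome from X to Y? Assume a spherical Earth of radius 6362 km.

3069 km

Great circle: cos σ = sin φ₁ sin φ₂ + cos φ₁ cos φ₂ cos Δλ,  σ = 1.4374 rad → d_gc = 9144.5 km
Rhumb line: Δψ = -1.6991, q = Δφ/Δψ = 0.5566, d_rh = R√(Δφ²+q²Δλ²) = 12213.6 km
Excess = 12213.6 − 9144.5 = 3069.1 ≈ 3069 km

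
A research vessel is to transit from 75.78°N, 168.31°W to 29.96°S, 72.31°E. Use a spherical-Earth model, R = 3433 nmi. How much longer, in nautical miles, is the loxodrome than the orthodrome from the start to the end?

Great circle: cos σ = sin φ₁ sin φ₂ + cos φ₁ cos φ₂ cos Δλ,  σ = 2.2000 rad → d_gc = 7552.6 nmi
Rhumb line: Δψ = -2.6301, q = Δφ/Δψ = 0.7017, d_rh = R√(Δφ²+q²Δλ²) = 8082.8 nmi
Excess = 8082.8 − 7552.6 = 530.2 ≈ 530 nmi

530 nmi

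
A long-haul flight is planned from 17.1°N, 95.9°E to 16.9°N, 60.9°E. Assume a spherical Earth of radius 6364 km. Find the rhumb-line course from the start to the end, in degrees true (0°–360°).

269.7°

Δψ = ln[tan(π/4+φ₂/2)/tan(π/4+φ₁/2)] = -0.0037
Δλ = -0.6109 rad (taken the short way round)
course = atan2(Δλ, Δψ) = 269.66°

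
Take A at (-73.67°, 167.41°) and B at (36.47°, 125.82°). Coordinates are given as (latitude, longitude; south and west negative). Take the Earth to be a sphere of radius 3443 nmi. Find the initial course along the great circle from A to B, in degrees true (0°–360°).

θ = atan2( sin Δλ·cos φ₂ ,  cos φ₁ sin φ₂ − sin φ₁ cos φ₂ cos Δλ )
  = atan2(-0.5338, +0.7443) = 324.35°

324.4°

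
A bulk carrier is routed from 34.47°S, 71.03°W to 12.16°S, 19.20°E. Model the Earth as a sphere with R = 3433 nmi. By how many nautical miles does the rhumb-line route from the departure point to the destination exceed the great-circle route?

Great circle: cos σ = sin φ₁ sin φ₂ + cos φ₁ cos φ₂ cos Δλ,  σ = 1.4546 rad → d_gc = 4993.5 nmi
Rhumb line: Δψ = +0.4277, q = Δφ/Δψ = 0.9103, d_rh = R√(Δφ²+q²Δλ²) = 5099.9 nmi
Excess = 5099.9 − 4993.5 = 106.4 ≈ 106 nmi

106 nmi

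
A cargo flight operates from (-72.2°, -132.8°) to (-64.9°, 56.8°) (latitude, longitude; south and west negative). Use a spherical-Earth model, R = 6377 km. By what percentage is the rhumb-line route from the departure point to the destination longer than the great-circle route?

Great circle: σ = 0.7461 rad → d_gc = Rσ = 4757.7 km
Rhumb: Δφ = +0.1274, Δλ = -2.9740, Δψ = +0.3518, q = Δφ/Δψ = 0.3622 → d_rh = R√(Δφ²+q²Δλ²) = 6917.4 km
Excess = (6917.4 − 4757.7) / 4757.7 = 2159.7 / 4757.7 = 45.39% ≈ 45.4%

45.4%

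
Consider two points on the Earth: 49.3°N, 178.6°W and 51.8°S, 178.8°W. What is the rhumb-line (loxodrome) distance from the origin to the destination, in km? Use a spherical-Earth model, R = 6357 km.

11217 km

Rhumb course C = atan2(Δλ, Δψ) with Δψ = ln[tan(π/4+φ₂/2)/tan(π/4+φ₁/2)] = -2.0523, Δλ = -0.0035 → C = 180.10°
d = R·|Δφ| / |cos C| = 6357·1.76453 / 1.00000 = 11217 km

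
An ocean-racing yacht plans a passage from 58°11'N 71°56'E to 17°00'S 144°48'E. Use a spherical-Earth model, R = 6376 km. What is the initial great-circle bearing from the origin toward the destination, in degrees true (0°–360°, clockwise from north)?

113.3°

N = sin Δλ·cos φ₂ = +0.9139;  D = cos φ₁ sin φ₂ − sin φ₁ cos φ₂ cos Δλ = -0.3935
initial course = atan2(N, D) = 113.30°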